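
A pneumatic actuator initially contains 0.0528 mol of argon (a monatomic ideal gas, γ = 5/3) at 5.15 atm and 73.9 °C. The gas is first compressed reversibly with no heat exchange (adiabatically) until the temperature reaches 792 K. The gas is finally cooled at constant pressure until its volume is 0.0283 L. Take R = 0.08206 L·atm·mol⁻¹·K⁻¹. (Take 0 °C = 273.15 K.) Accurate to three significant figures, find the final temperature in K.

T₃ ≈ 265 K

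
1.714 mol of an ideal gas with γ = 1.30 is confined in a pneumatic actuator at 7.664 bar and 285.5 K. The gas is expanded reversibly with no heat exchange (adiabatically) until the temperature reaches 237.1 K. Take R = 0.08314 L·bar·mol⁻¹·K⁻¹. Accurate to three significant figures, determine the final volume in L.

From PV = nRT: V₁ = nRT₁/P₁ = 5.308 L.
Adiabatic (γ = 1.30), T V^(γ−1) and P V^γ constant: P₂ = P₁·(T₂/T₁)^(γ/(γ−1)) = 3.427 bar; V₂ = V₁·(T₁/T₂)^(1/(γ−1)) = 9.860 L.

V₂ ≈ 9.86 L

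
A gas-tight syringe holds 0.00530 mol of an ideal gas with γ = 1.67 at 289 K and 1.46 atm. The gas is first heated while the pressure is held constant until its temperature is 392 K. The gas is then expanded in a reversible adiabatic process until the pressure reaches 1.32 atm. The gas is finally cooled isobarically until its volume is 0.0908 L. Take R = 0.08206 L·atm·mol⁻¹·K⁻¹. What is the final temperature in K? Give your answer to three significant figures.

From PV = nRT: V₁ = nRT₁/P₁ = 0.08609 L.
Isobaric, so V/T is constant: P₂ = P₁; V₂ = V₁·(T₂/T₁) = 0.1168 L.
Reversible adiabatic, γ = 1.67: T₃ = T₂·(P₃/P₂)^((γ−1)/γ) = 376.5 K; V₃ = V₂·(P₂/P₃)^(1/γ) = 0.1240 L.
P constant ⇒ V ∝ T: P₄ = P₃; T₄ = T₃·(V₄/V₃) = 275.6 K.

T₄ ≈ 276 K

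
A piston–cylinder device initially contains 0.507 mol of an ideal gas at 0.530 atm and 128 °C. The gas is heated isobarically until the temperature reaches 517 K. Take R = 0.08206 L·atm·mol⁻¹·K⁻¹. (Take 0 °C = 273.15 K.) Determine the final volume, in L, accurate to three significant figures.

V₂ ≈ 40.6 L

Convert: T₁ = 401.1 K.
From PV = nRT: V₁ = nRT₁/P₁ = 31.49 L.
P constant ⇒ V ∝ T: P₂ = P₁; V₂ = V₁·(T₂/T₁) = 40.58 L.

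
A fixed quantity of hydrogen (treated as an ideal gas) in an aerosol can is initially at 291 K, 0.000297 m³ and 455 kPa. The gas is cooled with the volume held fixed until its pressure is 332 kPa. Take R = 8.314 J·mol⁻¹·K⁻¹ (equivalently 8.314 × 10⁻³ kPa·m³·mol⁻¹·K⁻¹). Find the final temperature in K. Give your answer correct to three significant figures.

T₂ ≈ 212 K

V constant ⇒ P ∝ T: V₂ = V₁; T₂ = T₁·(P₂/P₁) = 212.3 K.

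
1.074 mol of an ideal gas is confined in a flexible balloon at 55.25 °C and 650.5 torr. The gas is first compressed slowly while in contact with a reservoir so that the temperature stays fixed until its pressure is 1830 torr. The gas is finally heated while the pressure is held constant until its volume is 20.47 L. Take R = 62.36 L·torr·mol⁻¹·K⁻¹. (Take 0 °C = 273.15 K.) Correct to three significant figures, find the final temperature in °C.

T₃ ≈ 286 °C

Convert: T₁ = 328.4 K.
From PV = nRT: V₁ = nRT₁/P₁ = 33.81 L.
Isothermal, so P V is constant: T₂ = T₁; V₂ = V₁·(P₁/P₂) = 12.02 L.
Isobaric, so V/T is constant: P₃ = P₂; T₃ = T₂·(V₃/V₂) = 559.3 K.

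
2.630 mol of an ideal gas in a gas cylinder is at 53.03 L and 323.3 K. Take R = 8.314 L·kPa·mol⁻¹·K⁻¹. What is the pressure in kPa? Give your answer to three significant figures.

P ≈ 133 kPa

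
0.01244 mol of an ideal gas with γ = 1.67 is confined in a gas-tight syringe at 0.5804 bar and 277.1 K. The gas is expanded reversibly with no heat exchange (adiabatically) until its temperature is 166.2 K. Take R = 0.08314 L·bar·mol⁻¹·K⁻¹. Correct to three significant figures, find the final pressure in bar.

P₂ ≈ 0.162 bar

From PV = nRT: V₁ = nRT₁/P₁ = 0.4938 L.
Adiabatic (γ = 1.67), T V^(γ−1) and P V^γ constant: P₂ = P₁·(T₂/T₁)^(γ/(γ−1)) = 0.1623 bar; V₂ = V₁·(T₁/T₂)^(1/(γ−1)) = 1.059 L.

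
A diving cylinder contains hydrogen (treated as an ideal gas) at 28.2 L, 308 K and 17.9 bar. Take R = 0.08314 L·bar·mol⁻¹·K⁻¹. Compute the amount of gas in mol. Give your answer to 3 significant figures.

PV = nRT ⇒ n = PV/(RT) = (17.9 × 28.2) / (0.08314 × 308)

n ≈ 19.7 mol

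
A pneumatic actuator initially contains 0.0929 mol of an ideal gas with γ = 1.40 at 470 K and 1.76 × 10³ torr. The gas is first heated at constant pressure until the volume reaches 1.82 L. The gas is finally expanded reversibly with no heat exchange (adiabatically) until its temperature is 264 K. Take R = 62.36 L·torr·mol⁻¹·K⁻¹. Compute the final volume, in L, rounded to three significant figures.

V₃ ≈ 11.6 L

From PV = nRT: V₁ = nRT₁/P₁ = 1.547 L.
Isobaric, so V/T is constant: P₂ = P₁; T₂ = T₁·(V₂/V₁) = 552.9 K.
Reversible adiabatic, γ = 1.40: P₃ = P₂·(T₃/T₂)^(γ/(γ−1)) = 132.4 torr; V₃ = V₂·(T₂/T₃)^(1/(γ−1)) = 11.55 L.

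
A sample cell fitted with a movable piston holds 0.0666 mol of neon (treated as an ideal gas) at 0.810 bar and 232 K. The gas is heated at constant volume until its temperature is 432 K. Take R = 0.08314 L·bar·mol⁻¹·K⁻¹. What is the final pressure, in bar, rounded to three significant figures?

P₂ ≈ 1.51 bar

From PV = nRT: V₁ = nRT₁/P₁ = 1.586 L.
V constant ⇒ P ∝ T: V₂ = V₁; P₂ = P₁·(T₂/T₁) = 1.508 bar.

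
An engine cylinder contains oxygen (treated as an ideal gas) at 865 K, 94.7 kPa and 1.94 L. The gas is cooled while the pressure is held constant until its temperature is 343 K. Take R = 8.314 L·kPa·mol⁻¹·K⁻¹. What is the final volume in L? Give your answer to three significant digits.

V₂ ≈ 0.769 L

Isobaric, so V/T is constant: P₂ = P₁; V₂ = V₁·(T₂/T₁) = 0.7693 L.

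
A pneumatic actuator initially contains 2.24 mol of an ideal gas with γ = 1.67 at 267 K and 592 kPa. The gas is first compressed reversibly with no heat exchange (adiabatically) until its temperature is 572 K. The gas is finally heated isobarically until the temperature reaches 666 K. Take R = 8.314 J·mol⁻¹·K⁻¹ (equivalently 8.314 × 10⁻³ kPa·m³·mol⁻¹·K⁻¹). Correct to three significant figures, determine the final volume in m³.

From PV = nRT: V₁ = nRT₁/P₁ = 0.008399 m³.
Adiabatic (γ = 1.67), T V^(γ−1) and P V^γ constant: P₂ = P₁·(T₂/T₁)^(γ/(γ−1)) = 3954 kPa; V₂ = V₁·(T₁/T₂)^(1/(γ−1)) = 0.002694 m³.
Isobaric, so V/T is constant: P₃ = P₂; V₃ = V₂·(T₃/T₂) = 0.003137 m³.

V₃ ≈ 0.00314 m³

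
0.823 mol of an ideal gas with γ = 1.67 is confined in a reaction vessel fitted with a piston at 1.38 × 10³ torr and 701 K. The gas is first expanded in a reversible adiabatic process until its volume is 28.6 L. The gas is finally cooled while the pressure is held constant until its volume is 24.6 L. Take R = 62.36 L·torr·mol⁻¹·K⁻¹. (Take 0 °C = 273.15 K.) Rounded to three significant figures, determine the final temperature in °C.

From PV = nRT: V₁ = nRT₁/P₁ = 26.07 L.
Adiabatic (γ = 1.67), T V^(γ−1) and P V^γ constant: T₂ = T₁·(V₁/V₂)^(γ−1) = 658.8 K; P₂ = P₁·(V₁/V₂)^γ = 1182 torr.
Isobaric, so V/T is constant: P₃ = P₂; T₃ = T₂·(V₃/V₂) = 566.7 K.

T₃ ≈ 294 °C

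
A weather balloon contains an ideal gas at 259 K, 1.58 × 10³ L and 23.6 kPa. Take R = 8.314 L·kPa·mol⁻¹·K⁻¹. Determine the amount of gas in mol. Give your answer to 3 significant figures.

n ≈ 17.3 mol

PV = nRT ⇒ n = PV/(RT) = (23.6 × 1.58e+03) / (8.314 × 259)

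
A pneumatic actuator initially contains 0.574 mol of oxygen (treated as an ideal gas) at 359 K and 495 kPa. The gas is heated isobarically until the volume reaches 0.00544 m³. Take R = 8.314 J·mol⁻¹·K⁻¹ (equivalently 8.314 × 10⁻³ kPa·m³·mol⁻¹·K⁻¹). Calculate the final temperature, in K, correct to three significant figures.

From PV = nRT: V₁ = nRT₁/P₁ = 0.003461 m³.
P constant ⇒ V ∝ T: P₂ = P₁; T₂ = T₁·(V₂/V₁) = 564.3 K.

T₂ ≈ 564 K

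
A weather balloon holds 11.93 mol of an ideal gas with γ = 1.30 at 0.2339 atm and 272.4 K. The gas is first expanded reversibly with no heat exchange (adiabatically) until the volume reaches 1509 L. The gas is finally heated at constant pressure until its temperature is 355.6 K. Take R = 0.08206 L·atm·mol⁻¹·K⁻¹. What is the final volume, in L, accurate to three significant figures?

From PV = nRT: V₁ = nRT₁/P₁ = 1140 L.
Adiabatic (γ = 1.30), T V^(γ−1) and P V^γ constant: T₂ = T₁·(V₁/V₂)^(γ−1) = 250.4 K; P₂ = P₁·(V₁/V₂)^γ = 0.1625 atm.
P constant ⇒ V ∝ T: P₃ = P₂; V₃ = V₂·(T₃/T₂) = 2143 L.

V₃ ≈ 2.14e+03 L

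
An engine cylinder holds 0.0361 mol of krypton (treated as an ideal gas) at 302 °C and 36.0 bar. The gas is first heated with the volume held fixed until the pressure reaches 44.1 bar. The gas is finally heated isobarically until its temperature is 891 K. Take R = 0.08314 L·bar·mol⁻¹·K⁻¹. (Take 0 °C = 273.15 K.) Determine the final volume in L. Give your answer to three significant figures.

Convert: T₁ = 575.1 K.
From PV = nRT: V₁ = nRT₁/P₁ = 0.04795 L.
Isochoric, so P/T is constant: V₂ = V₁; T₂ = T₁·(P₂/P₁) = 704.6 K.
P constant ⇒ V ∝ T: P₃ = P₂; V₃ = V₂·(T₃/T₂) = 0.06064 L.

V₃ ≈ 0.0606 L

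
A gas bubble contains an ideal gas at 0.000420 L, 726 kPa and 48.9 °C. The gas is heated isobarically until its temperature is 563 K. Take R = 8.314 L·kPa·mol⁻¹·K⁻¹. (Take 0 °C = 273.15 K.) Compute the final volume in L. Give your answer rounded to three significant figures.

V₂ ≈ 0.000734 L

Convert: T₁ = 322.0 K.
P constant ⇒ V ∝ T: P₂ = P₁; V₂ = V₁·(T₂/T₁) = 0.0007342 L.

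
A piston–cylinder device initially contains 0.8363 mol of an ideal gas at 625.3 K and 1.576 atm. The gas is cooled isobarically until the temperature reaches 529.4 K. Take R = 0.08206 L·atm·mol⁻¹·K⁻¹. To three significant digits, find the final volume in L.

V₂ ≈ 23.1 L

From PV = nRT: V₁ = nRT₁/P₁ = 27.23 L.
Isobaric, so V/T is constant: P₂ = P₁; V₂ = V₁·(T₂/T₁) = 23.05 L.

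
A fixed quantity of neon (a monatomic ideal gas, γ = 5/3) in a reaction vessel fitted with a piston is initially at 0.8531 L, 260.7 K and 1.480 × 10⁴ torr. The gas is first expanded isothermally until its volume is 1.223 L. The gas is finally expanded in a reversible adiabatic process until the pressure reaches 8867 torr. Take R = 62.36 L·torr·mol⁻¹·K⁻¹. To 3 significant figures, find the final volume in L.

V₃ ≈ 1.34 L

Isothermal, so P V is constant: T₂ = T₁; P₂ = P₁·(V₁/V₂) = 1.032e+04 torr.
Reversible adiabatic, γ = 5/3: T₃ = T₂·(P₃/P₂)^((γ−1)/γ) = 245.3 K; V₃ = V₂·(P₂/P₃)^(1/γ) = 1.340 L.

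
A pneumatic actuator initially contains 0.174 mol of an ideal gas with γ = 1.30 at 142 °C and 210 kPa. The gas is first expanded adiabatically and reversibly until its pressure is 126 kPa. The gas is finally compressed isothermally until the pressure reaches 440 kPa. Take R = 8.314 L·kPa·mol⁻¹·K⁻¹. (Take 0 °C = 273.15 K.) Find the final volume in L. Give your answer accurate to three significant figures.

Convert: T₁ = 415.1 K.
From PV = nRT: V₁ = nRT₁/P₁ = 2.860 L.
Adiabatic (γ = 1.30), T V^(γ−1) and P V^γ constant: T₂ = T₁·(P₂/P₁)^((γ−1)/γ) = 369.0 K; V₂ = V₁·(P₁/P₂)^(1/γ) = 4.236 L.
Isothermal, so P V is constant: T₃ = T₂; V₃ = V₂·(P₂/P₃) = 1.213 L.

V₃ ≈ 1.21 L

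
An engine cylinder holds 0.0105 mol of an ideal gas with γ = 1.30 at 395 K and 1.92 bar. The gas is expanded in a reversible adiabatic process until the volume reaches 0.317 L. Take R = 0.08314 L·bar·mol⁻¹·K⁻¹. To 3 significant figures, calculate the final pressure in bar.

P₂ ≈ 0.917 bar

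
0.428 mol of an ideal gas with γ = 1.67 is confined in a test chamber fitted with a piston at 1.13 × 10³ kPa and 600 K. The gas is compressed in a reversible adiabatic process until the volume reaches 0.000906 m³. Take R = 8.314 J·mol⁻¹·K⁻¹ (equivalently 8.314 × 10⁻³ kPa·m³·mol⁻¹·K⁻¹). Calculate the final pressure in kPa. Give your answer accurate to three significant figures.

From PV = nRT: V₁ = nRT₁/P₁ = 0.001889 m³.
Reversible adiabatic, γ = 1.67: T₂ = T₁·(V₁/V₂)^(γ−1) = 981.8 K; P₂ = P₁·(V₁/V₂)^γ = 3856 kPa.

P₂ ≈ 3.86e+03 kPa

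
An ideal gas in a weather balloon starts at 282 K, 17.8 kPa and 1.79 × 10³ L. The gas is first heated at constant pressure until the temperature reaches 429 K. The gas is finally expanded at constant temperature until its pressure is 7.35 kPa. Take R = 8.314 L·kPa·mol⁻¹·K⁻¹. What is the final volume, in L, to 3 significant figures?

P constant ⇒ V ∝ T: P₂ = P₁; V₂ = V₁·(T₂/T₁) = 2723 L.
T constant ⇒ Boyle's law P V = const: T₃ = T₂; V₃ = V₂·(P₂/P₃) = 6595 L.

V₃ ≈ 6.59e+03 L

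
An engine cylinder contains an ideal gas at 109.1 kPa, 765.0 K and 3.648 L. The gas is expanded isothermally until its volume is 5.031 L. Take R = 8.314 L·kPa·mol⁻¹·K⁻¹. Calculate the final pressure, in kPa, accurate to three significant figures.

T constant ⇒ Boyle's law P V = const: T₂ = T₁; P₂ = P₁·(V₁/V₂) = 79.11 kPa.

P₂ ≈ 79.1 kPa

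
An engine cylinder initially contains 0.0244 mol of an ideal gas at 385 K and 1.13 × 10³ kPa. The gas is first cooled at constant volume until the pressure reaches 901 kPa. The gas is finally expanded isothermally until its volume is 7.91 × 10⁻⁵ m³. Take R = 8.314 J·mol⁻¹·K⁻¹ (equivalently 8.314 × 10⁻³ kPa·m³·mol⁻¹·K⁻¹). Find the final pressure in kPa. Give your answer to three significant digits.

From PV = nRT: V₁ = nRT₁/P₁ = 6.912e-05 m³.
Isochoric, so P/T is constant: V₂ = V₁; T₂ = T₁·(P₂/P₁) = 307.0 K.
Isothermal, so P V is constant: T₃ = T₂; P₃ = P₂·(V₂/V₃) = 787.3 kPa.

P₃ ≈ 787 kPa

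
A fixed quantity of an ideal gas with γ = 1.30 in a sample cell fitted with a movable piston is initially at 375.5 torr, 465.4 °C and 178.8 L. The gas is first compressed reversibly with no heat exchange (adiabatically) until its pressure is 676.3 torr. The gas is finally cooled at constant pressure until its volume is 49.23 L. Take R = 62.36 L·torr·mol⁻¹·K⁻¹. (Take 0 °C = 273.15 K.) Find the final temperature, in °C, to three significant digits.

Convert: T₁ = 738.5 K.
Adiabatic (γ = 1.30), T V^(γ−1) and P V^γ constant: T₂ = T₁·(P₂/P₁)^((γ−1)/γ) = 846.0 K; V₂ = V₁·(P₁/P₂)^(1/γ) = 113.7 L.
P constant ⇒ V ∝ T: P₃ = P₂; T₃ = T₂·(V₃/V₂) = 366.2 K.

T₃ ≈ 93.1 °C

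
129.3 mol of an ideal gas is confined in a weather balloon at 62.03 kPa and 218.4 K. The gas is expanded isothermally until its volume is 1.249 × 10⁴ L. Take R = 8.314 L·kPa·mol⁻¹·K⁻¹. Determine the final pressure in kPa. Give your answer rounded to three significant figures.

P₂ ≈ 18.8 kPa

From PV = nRT: V₁ = nRT₁/P₁ = 3785 L.
T constant ⇒ Boyle's law P V = const: T₂ = T₁; P₂ = P₁·(V₁/V₂) = 18.80 kPa.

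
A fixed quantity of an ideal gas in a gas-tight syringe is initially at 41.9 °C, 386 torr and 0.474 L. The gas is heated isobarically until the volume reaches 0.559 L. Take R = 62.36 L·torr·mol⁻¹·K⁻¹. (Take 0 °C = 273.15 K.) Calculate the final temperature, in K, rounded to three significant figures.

T₂ ≈ 372 K

Convert: T₁ = 315.0 K.
Isobaric, so V/T is constant: P₂ = P₁; T₂ = T₁·(V₂/V₁) = 371.5 K.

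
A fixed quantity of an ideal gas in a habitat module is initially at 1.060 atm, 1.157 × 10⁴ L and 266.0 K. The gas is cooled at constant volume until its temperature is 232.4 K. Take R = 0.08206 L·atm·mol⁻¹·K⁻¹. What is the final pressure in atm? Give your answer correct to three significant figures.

P₂ ≈ 0.926 atm

Isochoric, so P/T is constant: V₂ = V₁; P₂ = P₁·(T₂/T₁) = 0.9261 atm.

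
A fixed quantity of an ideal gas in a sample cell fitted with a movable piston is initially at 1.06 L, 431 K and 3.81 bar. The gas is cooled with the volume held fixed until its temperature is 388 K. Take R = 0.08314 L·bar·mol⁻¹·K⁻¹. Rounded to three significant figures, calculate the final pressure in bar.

P₂ ≈ 3.43 bar

Isochoric, so P/T is constant: V₂ = V₁; P₂ = P₁·(T₂/T₁) = 3.430 bar.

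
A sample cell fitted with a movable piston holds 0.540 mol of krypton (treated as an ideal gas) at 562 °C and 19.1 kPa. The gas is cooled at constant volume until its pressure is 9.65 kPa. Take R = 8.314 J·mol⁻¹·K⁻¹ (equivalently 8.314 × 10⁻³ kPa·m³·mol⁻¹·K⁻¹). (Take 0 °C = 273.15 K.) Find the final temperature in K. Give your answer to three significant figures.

T₂ ≈ 422 K

Convert: T₁ = 835.1 K.
From PV = nRT: V₁ = nRT₁/P₁ = 0.1963 m³.
Isochoric, so P/T is constant: V₂ = V₁; T₂ = T₁·(P₂/P₁) = 421.9 K.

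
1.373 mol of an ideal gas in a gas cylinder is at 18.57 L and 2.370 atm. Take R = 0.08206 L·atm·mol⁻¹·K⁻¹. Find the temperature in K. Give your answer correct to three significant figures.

PV = nRT ⇒ T = PV/(nR) = (2.370 × 18.57) / (1.373 × 0.08206)

T ≈ 391 K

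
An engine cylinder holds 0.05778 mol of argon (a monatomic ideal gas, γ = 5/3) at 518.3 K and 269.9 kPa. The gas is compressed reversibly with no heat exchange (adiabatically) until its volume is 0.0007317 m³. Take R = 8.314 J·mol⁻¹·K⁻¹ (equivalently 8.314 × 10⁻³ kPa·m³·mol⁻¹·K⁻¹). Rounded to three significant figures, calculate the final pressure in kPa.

P₂ ≈ 397 kPa

From PV = nRT: V₁ = nRT₁/P₁ = 0.0009225 m³.
Reversible adiabatic, γ = 5/3: T₂ = T₁·(V₁/V₂)^(γ−1) = 604.9 K; P₂ = P₁·(V₁/V₂)^γ = 397.1 kPa.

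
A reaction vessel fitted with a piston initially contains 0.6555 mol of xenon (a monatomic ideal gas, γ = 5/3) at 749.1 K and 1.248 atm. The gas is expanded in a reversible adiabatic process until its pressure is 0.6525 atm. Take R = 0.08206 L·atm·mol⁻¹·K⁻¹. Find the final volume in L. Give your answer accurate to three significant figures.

From PV = nRT: V₁ = nRT₁/P₁ = 32.29 L.
Adiabatic (γ = 5/3), T V^(γ−1) and P V^γ constant: T₂ = T₁·(P₂/P₁)^((γ−1)/γ) = 577.9 K; V₂ = V₁·(P₁/P₂)^(1/γ) = 47.64 L.

V₂ ≈ 47.6 L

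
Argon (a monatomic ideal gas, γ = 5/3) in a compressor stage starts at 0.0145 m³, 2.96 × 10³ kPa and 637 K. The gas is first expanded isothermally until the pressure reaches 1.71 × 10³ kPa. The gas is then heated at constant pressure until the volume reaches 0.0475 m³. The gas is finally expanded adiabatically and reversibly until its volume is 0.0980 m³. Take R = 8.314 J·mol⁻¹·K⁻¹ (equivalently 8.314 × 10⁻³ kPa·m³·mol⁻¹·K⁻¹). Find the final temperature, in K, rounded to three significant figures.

T₄ ≈ 744 K

T constant ⇒ Boyle's law P V = const: T₂ = T₁; V₂ = V₁·(P₁/P₂) = 0.02510 m³.
P constant ⇒ V ∝ T: P₃ = P₂; T₃ = T₂·(V₃/V₂) = 1206 K.
Adiabatic (γ = 5/3), T V^(γ−1) and P V^γ constant: T₄ = T₃·(V₃/V₄)^(γ−1) = 743.8 K; P₄ = P₃·(V₃/V₄)^γ = 511.4 kPa.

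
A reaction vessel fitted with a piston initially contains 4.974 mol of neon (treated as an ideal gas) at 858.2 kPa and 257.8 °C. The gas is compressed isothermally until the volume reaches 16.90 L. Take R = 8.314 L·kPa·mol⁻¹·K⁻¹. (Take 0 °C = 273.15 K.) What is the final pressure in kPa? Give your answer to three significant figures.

P₂ ≈ 1.30e+03 kPa

Convert: T₁ = 531.0 K.
From PV = nRT: V₁ = nRT₁/P₁ = 25.58 L.
T constant ⇒ Boyle's law P V = const: T₂ = T₁; P₂ = P₁·(V₁/V₂) = 1299 kPa.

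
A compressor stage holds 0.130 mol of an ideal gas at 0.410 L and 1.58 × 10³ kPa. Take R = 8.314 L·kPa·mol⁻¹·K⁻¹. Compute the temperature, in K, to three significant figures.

T ≈ 599 K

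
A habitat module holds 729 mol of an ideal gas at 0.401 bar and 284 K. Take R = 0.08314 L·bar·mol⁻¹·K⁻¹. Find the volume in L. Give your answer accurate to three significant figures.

PV = nRT ⇒ V = nRT/P = (729 × 0.08314 × 284) / 0.401

V ≈ 4.29e+04 L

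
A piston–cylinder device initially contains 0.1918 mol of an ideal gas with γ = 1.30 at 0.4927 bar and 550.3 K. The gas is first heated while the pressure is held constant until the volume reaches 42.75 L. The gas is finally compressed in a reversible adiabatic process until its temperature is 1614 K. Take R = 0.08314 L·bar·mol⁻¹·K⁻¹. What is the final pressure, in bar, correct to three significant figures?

P₃ ≈ 1.17 bar

From PV = nRT: V₁ = nRT₁/P₁ = 17.81 L.
Isobaric, so V/T is constant: P₂ = P₁; T₂ = T₁·(V₂/V₁) = 1321 K.
Adiabatic (γ = 1.30), T V^(γ−1) and P V^γ constant: P₃ = P₂·(T₃/T₂)^(γ/(γ−1)) = 1.174 bar; V₃ = V₂·(T₂/T₃)^(1/(γ−1)) = 21.92 L.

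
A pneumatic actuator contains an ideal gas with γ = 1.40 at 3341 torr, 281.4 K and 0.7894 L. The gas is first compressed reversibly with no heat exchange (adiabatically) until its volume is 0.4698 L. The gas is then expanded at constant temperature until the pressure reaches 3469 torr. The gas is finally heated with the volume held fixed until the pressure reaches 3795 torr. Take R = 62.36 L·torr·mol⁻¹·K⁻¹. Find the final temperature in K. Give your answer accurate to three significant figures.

Reversible adiabatic, γ = 1.40: T₂ = T₁·(V₁/V₂)^(γ−1) = 346.3 K; P₂ = P₁·(V₁/V₂)^γ = 6909 torr.
Isothermal, so P V is constant: T₃ = T₂; V₃ = V₂·(P₂/P₃) = 0.9357 L.
V constant ⇒ P ∝ T: V₄ = V₃; T₄ = T₃·(P₄/P₃) = 378.9 K.

T₄ ≈ 379 K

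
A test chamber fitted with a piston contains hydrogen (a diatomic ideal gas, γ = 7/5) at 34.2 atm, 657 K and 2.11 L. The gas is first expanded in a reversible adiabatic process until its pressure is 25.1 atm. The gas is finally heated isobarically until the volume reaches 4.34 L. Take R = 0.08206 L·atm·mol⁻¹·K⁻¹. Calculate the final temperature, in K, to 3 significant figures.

T₃ ≈ 992 K

Adiabatic (γ = 7/5), T V^(γ−1) and P V^γ constant: T₂ = T₁·(P₂/P₁)^((γ−1)/γ) = 601.4 K; V₂ = V₁·(P₁/P₂)^(1/γ) = 2.632 L.
P constant ⇒ V ∝ T: P₃ = P₂; T₃ = T₂·(V₃/V₂) = 991.8 K.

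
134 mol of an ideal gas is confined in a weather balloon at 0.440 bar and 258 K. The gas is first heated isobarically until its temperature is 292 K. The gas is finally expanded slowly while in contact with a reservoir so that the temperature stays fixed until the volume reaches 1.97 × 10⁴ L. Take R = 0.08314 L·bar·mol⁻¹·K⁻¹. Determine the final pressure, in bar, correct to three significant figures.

P₃ ≈ 0.165 bar

From PV = nRT: V₁ = nRT₁/P₁ = 6533 L.
Isobaric, so V/T is constant: P₂ = P₁; V₂ = V₁·(T₂/T₁) = 7393 L.
Isothermal, so P V is constant: T₃ = T₂; P₃ = P₂·(V₂/V₃) = 0.1651 bar.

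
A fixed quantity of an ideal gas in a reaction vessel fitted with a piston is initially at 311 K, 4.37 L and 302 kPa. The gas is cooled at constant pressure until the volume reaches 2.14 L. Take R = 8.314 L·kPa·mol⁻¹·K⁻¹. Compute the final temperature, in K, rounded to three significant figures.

P constant ⇒ V ∝ T: P₂ = P₁; T₂ = T₁·(V₂/V₁) = 152.3 K.

T₂ ≈ 152 K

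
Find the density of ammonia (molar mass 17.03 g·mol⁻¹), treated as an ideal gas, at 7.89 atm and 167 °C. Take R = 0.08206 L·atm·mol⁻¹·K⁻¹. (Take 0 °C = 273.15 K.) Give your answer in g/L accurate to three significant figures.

ρ ≈ 3.72 g/L

ρ = PM/(RT) = (7.89 × 17.03) / (0.08206 × 440.1)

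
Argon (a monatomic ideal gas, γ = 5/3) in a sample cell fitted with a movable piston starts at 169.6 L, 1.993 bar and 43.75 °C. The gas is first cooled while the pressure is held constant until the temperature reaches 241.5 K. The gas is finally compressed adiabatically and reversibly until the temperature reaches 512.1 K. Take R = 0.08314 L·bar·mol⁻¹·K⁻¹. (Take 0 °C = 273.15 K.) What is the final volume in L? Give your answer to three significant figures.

Convert: T₁ = 316.9 K.
P constant ⇒ V ∝ T: P₂ = P₁; V₂ = V₁·(T₂/T₁) = 129.2 L.
Adiabatic (γ = 5/3), T V^(γ−1) and P V^γ constant: P₃ = P₂·(T₃/T₂)^(γ/(γ−1)) = 13.05 bar; V₃ = V₂·(T₂/T₃)^(1/(γ−1)) = 41.86 L.

V₃ ≈ 41.9 L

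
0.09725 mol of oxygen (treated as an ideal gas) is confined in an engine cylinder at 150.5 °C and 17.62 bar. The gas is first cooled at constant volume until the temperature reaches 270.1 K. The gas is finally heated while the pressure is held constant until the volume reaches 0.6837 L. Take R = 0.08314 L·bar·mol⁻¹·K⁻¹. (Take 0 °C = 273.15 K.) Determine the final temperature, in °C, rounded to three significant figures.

Convert: T₁ = 423.6 K.
From PV = nRT: V₁ = nRT₁/P₁ = 0.1944 L.
V constant ⇒ P ∝ T: V₂ = V₁; P₂ = P₁·(T₂/T₁) = 11.23 bar.
P constant ⇒ V ∝ T: P₃ = P₂; T₃ = T₂·(V₃/V₂) = 949.9 K.

T₃ ≈ 677 °C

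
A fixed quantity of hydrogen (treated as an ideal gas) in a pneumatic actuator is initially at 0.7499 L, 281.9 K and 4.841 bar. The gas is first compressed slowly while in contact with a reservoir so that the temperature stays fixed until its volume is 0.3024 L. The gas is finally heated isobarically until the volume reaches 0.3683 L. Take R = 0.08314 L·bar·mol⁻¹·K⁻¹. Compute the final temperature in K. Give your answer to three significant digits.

Isothermal, so P V is constant: T₂ = T₁; P₂ = P₁·(V₁/V₂) = 12.00 bar.
P constant ⇒ V ∝ T: P₃ = P₂; T₃ = T₂·(V₃/V₂) = 343.3 K.

T₃ ≈ 343 K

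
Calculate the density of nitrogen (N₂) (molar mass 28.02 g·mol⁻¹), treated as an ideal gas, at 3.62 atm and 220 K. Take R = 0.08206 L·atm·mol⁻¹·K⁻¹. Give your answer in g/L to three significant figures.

ρ ≈ 5.62 g/L

ρ = PM/(RT) = (3.62 × 28.02) / (0.08206 × 220.0)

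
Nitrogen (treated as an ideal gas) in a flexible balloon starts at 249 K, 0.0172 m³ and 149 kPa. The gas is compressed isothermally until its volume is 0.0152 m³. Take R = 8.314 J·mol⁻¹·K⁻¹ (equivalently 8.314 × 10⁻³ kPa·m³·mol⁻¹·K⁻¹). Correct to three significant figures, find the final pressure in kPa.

P₂ ≈ 169 kPa

T constant ⇒ Boyle's law P V = const: T₂ = T₁; P₂ = P₁·(V₁/V₂) = 168.6 kPa.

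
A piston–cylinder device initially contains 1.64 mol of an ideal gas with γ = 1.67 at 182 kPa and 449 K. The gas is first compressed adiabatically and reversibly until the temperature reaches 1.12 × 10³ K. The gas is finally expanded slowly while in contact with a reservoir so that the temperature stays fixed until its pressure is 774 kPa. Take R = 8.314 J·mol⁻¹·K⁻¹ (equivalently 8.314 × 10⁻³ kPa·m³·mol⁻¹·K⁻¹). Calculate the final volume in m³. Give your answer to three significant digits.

V₃ ≈ 0.0197 m³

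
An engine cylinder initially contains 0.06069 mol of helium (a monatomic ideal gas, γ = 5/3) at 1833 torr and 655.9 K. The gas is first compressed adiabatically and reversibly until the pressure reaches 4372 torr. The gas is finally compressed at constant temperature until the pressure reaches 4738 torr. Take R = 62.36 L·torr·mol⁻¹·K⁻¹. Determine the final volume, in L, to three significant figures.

V₃ ≈ 0.742 L

From PV = nRT: V₁ = nRT₁/P₁ = 1.354 L.
Adiabatic (γ = 5/3), T V^(γ−1) and P V^γ constant: T₂ = T₁·(P₂/P₁)^((γ−1)/γ) = 928.6 K; V₂ = V₁·(P₁/P₂)^(1/γ) = 0.8039 L.
T constant ⇒ Boyle's law P V = const: T₃ = T₂; V₃ = V₂·(P₂/P₃) = 0.7418 L.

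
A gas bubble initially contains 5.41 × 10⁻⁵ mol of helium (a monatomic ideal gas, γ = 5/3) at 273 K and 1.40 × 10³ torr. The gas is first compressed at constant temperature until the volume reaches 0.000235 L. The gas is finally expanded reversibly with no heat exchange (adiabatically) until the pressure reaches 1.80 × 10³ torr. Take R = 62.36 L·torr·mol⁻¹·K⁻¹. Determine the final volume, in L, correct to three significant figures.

V₃ ≈ 0.000375 L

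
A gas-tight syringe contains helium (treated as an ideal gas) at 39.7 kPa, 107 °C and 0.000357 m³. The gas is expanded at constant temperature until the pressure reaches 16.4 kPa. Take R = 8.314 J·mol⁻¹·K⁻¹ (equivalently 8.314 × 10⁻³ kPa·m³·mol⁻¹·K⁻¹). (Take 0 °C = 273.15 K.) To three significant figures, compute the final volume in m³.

V₂ ≈ 0.000864 m³

Convert: T₁ = 380.1 K.
Isothermal, so P V is constant: T₂ = T₁; V₂ = V₁·(P₁/P₂) = 0.0008642 m³.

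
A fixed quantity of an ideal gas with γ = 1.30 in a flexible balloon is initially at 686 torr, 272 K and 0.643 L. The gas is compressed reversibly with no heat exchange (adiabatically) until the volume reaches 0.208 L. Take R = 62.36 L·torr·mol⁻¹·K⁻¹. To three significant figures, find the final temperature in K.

Adiabatic (γ = 1.30), T V^(γ−1) and P V^γ constant: T₂ = T₁·(V₁/V₂)^(γ−1) = 381.6 K; P₂ = P₁·(V₁/V₂)^γ = 2975 torr.

T₂ ≈ 382 K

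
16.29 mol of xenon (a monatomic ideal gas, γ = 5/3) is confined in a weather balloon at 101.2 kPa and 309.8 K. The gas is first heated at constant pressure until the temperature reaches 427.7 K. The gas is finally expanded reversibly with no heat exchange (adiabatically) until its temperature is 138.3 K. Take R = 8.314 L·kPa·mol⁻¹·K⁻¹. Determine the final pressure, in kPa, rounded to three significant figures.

P₃ ≈ 6.02 kPa

From PV = nRT: V₁ = nRT₁/P₁ = 414.6 L.
Isobaric, so V/T is constant: P₂ = P₁; V₂ = V₁·(T₂/T₁) = 572.4 L.
Adiabatic (γ = 5/3), T V^(γ−1) and P V^γ constant: P₃ = P₂·(T₃/T₂)^(γ/(γ−1)) = 6.017 kPa; V₃ = V₂·(T₂/T₃)^(1/(γ−1)) = 3113 L.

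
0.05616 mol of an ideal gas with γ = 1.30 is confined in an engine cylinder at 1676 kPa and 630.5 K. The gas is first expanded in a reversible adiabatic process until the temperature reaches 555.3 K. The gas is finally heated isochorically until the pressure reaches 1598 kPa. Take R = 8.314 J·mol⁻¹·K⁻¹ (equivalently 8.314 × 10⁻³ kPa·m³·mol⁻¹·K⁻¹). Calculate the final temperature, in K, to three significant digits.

From PV = nRT: V₁ = nRT₁/P₁ = 0.0001757 m³.
Reversible adiabatic, γ = 1.30: P₂ = P₁·(T₂/T₁)^(γ/(γ−1)) = 966.6 kPa; V₂ = V₁·(T₁/T₂)^(1/(γ−1)) = 0.0002682 m³.
V constant ⇒ P ∝ T: V₃ = V₂; T₃ = T₂·(P₃/P₂) = 918.0 K.

T₃ ≈ 918 K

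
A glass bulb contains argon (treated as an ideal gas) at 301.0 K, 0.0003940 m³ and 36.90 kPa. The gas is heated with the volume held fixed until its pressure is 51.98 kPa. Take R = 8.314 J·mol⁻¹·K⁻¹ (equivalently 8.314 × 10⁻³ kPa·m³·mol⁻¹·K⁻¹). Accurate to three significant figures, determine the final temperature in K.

T₂ ≈ 424 K

Isochoric, so P/T is constant: V₂ = V₁; T₂ = T₁·(P₂/P₁) = 424.0 K.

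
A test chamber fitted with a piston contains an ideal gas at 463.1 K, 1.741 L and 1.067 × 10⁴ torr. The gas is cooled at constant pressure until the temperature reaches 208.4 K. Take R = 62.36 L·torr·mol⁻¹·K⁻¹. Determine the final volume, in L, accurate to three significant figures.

P constant ⇒ V ∝ T: P₂ = P₁; V₂ = V₁·(T₂/T₁) = 0.7835 L.

V₂ ≈ 0.783 L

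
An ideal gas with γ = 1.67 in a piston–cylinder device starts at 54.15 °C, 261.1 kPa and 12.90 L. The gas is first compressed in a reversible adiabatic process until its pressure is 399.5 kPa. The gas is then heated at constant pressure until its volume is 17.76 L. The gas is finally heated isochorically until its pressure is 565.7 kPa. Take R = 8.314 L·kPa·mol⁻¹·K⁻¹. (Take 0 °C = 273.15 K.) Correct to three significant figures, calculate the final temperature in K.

T₄ ≈ 976 K

Convert: T₁ = 327.3 K.
Reversible adiabatic, γ = 1.67: T₂ = T₁·(P₂/P₁)^((γ−1)/γ) = 388.2 K; V₂ = V₁·(P₁/P₂)^(1/γ) = 10.00 L.
P constant ⇒ V ∝ T: P₃ = P₂; T₃ = T₂·(V₃/V₂) = 689.5 K.
V constant ⇒ P ∝ T: V₄ = V₃; T₄ = T₃·(P₄/P₃) = 976.3 K.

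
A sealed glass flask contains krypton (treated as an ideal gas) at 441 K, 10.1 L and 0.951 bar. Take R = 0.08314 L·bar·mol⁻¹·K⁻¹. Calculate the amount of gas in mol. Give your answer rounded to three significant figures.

n ≈ 0.262 mol

PV = nRT ⇒ n = PV/(RT) = (0.951 × 10.1) / (0.08314 × 441)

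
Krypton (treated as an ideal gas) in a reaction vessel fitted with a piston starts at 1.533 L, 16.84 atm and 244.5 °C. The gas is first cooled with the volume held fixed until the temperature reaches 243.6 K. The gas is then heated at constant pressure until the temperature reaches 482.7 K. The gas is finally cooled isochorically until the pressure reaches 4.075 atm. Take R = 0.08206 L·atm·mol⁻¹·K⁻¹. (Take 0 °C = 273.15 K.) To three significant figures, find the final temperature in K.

Convert: T₁ = 517.6 K.
Isochoric, so P/T is constant: V₂ = V₁; P₂ = P₁·(T₂/T₁) = 7.925 atm.
P constant ⇒ V ∝ T: P₃ = P₂; V₃ = V₂·(T₃/T₂) = 3.038 L.
V constant ⇒ P ∝ T: V₄ = V₃; T₄ = T₃·(P₄/P₃) = 248.2 K.

T₄ ≈ 248 K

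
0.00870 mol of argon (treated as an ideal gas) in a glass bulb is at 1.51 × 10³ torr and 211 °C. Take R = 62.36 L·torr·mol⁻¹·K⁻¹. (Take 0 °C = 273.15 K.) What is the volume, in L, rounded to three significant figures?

Convert: T = 484.15 K.
PV = nRT ⇒ V = nRT/P = (0.00870 × 62.36 × 484.15) / 1.51e+03

V ≈ 0.174 L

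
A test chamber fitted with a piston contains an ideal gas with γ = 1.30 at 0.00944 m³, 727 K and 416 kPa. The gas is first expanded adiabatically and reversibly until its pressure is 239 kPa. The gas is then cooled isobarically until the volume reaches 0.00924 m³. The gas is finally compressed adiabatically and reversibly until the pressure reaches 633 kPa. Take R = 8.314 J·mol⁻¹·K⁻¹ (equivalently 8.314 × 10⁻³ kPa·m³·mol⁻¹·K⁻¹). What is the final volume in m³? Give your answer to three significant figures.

V₄ ≈ 0.00437 m³

Reversible adiabatic, γ = 1.30: T₂ = T₁·(P₂/P₁)^((γ−1)/γ) = 639.7 K; V₂ = V₁·(P₁/P₂)^(1/γ) = 0.01446 m³.
P constant ⇒ V ∝ T: P₃ = P₂; T₃ = T₂·(V₃/V₂) = 408.8 K.
Adiabatic (γ = 1.30), T V^(γ−1) and P V^γ constant: T₄ = T₃·(P₄/P₃)^((γ−1)/γ) = 511.9 K; V₄ = V₃·(P₃/P₄)^(1/γ) = 0.004368 m³.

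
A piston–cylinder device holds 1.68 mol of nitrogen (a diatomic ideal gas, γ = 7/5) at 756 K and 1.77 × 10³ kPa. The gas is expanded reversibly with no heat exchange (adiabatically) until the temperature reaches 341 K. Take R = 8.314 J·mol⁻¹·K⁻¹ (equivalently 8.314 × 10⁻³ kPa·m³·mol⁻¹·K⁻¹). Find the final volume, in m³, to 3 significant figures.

From PV = nRT: V₁ = nRT₁/P₁ = 0.005966 m³.
Adiabatic (γ = 7/5), T V^(γ−1) and P V^γ constant: P₂ = P₁·(T₂/T₁)^(γ/(γ−1)) = 109.1 kPa; V₂ = V₁·(T₁/T₂)^(1/(γ−1)) = 0.04366 m³.

V₂ ≈ 0.0437 m³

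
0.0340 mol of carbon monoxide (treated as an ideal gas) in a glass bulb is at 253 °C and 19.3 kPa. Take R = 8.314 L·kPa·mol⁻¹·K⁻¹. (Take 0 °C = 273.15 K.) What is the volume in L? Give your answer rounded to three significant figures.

Convert: T = 526.15 K.
PV = nRT ⇒ V = nRT/P = (0.0340 × 8.314 × 526.15) / 19.3

V ≈ 7.71 L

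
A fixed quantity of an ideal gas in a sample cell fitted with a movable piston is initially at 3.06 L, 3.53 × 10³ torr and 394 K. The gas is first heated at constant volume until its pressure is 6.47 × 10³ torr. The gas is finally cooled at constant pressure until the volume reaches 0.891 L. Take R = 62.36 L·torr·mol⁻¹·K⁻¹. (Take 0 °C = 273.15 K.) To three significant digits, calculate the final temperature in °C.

T₃ ≈ -62.9 °C

V constant ⇒ P ∝ T: V₂ = V₁; T₂ = T₁·(P₂/P₁) = 722.1 K.
Isobaric, so V/T is constant: P₃ = P₂; T₃ = T₂·(V₃/V₂) = 210.3 K.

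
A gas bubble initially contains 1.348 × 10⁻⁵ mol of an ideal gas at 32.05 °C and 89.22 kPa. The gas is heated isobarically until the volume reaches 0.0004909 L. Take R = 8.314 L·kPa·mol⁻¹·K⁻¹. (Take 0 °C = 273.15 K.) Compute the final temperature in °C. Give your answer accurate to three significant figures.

Convert: T₁ = 305.2 K.
From PV = nRT: V₁ = nRT₁/P₁ = 0.0003834 L.
P constant ⇒ V ∝ T: P₂ = P₁; T₂ = T₁·(V₂/V₁) = 390.8 K.

T₂ ≈ 118 °C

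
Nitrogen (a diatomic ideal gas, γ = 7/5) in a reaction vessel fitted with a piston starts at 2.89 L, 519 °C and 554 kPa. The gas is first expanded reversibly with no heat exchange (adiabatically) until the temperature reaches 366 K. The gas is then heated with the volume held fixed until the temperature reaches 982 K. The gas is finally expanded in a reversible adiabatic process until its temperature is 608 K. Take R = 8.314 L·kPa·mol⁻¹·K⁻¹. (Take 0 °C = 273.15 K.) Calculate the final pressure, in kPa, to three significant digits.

Convert: T₁ = 792.1 K.
Reversible adiabatic, γ = 7/5: P₂ = P₁·(T₂/T₁)^(γ/(γ−1)) = 37.14 kPa; V₂ = V₁·(T₁/T₂)^(1/(γ−1)) = 19.92 L.
V constant ⇒ P ∝ T: V₃ = V₂; P₃ = P₂·(T₃/T₂) = 99.65 kPa.
Reversible adiabatic, γ = 7/5: P₄ = P₃·(T₄/T₃)^(γ/(γ−1)) = 18.61 kPa; V₄ = V₃·(T₃/T₄)^(1/(γ−1)) = 66.03 L.

P₄ ≈ 18.6 kPa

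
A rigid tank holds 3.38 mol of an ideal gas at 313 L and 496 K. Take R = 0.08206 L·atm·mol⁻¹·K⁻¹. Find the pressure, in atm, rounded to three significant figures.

PV = nRT ⇒ P = nRT/V = (3.38 × 0.08206 × 496) / 313

P ≈ 0.440 atm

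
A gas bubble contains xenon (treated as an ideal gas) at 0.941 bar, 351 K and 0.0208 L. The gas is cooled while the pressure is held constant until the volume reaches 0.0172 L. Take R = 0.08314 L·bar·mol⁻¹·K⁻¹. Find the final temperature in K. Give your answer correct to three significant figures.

T₂ ≈ 290 K

P constant ⇒ V ∝ T: P₂ = P₁; T₂ = T₁·(V₂/V₁) = 290.2 K.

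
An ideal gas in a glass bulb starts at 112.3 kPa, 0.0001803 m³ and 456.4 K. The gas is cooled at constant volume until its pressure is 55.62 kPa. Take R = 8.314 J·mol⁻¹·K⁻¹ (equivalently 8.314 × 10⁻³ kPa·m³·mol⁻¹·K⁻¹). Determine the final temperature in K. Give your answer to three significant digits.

Isochoric, so P/T is constant: V₂ = V₁; T₂ = T₁·(P₂/P₁) = 226.0 K.

T₂ ≈ 226 K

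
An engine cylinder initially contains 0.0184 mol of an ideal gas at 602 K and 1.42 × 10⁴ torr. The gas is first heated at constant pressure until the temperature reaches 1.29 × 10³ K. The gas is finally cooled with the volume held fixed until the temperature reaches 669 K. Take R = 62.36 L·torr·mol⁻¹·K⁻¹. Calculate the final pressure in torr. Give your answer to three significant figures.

From PV = nRT: V₁ = nRT₁/P₁ = 0.04864 L.
Isobaric, so V/T is constant: P₂ = P₁; V₂ = V₁·(T₂/T₁) = 0.1042 L.
Isochoric, so P/T is constant: V₃ = V₂; P₃ = P₂·(T₃/T₂) = 7364 torr.

P₃ ≈ 7.36e+03 torr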